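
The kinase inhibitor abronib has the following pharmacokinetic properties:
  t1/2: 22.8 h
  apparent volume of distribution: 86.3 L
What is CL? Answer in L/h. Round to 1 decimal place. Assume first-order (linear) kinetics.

2.6 L/h

k = ln2 / t½ = 0.693147 / 22.8 = 0.03040 h⁻¹
CL = k × Vd = 0.03040 × 86.3 = 2.624 L/h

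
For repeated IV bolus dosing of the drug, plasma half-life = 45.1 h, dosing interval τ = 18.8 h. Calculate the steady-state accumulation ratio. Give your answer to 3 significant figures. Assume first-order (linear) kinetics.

k = ln2 / t½ = 0.693147 / 45.1 = 0.01537 h⁻¹
e^(−kτ) = e^(−0.01537 × 18.8) = 0.7490
Accumulation ratio R = 1 / (1 − e^(−kτ)) = 1 / (1 − 0.7490) = 3.984

3.98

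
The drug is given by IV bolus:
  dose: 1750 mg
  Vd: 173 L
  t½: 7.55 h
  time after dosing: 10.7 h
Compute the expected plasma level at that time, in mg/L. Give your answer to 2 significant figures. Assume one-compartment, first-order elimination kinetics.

3.8 mg/L

C₀ = Dose / Vd = 1750 / 173 = 10.12 mg/L
k = ln2 / t½ = 0.693147 / 7.55 = 0.09181 h⁻¹
C = C₀ · e^(−k·t) = 10.12 × e^(−0.09181 × 10.7)
  = 10.12 × 0.3744 = 3.789 mg/L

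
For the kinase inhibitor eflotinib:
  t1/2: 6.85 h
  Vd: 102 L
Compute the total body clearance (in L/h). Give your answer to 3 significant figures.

10.3 L/h

k = ln2 / t½ = 0.693147 / 6.85 = 0.1012 h⁻¹
CL = k × Vd = 0.1012 × 102 = 10.32 L/h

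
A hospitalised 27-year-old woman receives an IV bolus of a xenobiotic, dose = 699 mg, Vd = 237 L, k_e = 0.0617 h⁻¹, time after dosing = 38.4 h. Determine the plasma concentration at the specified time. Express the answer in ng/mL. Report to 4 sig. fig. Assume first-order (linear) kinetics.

C₀ = Dose / Vd = 699.0 / 237 = 2.949 mg/L
C = C₀ · e^(−k·t) = 2.949 × e^(−0.06170 × 38.4)
  = 2.949 × 0.09355 = 0.2759 mg/L
Convert: 0.2759 mg/L × 1000 = 275.9 ng/mL

275.9 ng/mL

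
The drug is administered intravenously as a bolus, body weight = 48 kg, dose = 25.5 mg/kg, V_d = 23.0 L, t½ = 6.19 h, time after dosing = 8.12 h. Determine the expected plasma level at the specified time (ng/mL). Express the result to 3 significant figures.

Total dose = 25.5 × 48 = 1224 mg
C₀ = Dose / Vd = 1224 / 23.0 = 53.22 mg/L
k = ln2 / t½ = 0.693147 / 6.19 = 0.1120 h⁻¹
C = C₀ · e^(−k·t) = 53.22 × e^(−0.1120 × 8.12)
  = 53.22 × 0.4027 = 21.43 mg/L
Convert: 21.43 mg/L × 1000 = 21430 ng/mL

21400 ng/mL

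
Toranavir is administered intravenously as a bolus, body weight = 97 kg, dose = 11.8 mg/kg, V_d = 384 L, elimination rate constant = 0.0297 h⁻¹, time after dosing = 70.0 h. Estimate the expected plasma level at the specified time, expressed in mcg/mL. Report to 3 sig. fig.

Total dose = 11.8 × 97 = 1145 mg
C₀ = Dose / Vd = 1145 / 384 = 2.982 mg/L
C = C₀ · e^(−k·t) = 2.982 × e^(−0.02970 × 70.0)
  = 2.982 × 0.1251 = 0.3730 mg/L
(0.3730 mg/L = 0.3730 mcg/mL)

0.373 mcg/mL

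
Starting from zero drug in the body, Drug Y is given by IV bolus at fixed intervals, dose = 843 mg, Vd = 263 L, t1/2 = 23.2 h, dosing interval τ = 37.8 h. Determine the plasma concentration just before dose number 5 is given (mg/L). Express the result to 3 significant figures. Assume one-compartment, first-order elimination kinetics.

1.51 mg/L

C₀ per dose = Dose / Vd = 843 / 263 = 3.205 mg/L
k = ln2 / t½ = 0.693147 / 23.2 = 0.02988 h⁻¹
Fraction remaining after one interval: r = e^(−kτ) = e^(−0.02988 × 37.8) = 0.3232
Before dose 5, 4 doses have been given (aged 1τ, 2τ, 3τ, 4τ).
C_trough = C₀ × (r + r² + … + r^4) = C₀ × r(1−r^4)/(1−r)
        = 3.205 × 0.3232 × (1 − 0.01091) / (1 − 0.3232) = 1.514 mg/L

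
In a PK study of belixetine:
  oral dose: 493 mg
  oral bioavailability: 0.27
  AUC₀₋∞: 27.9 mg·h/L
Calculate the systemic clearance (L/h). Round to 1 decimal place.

CL = F·Dose / AUC = 0.27 × 493 / 27.9 = 4.771 L/h

4.8 L/h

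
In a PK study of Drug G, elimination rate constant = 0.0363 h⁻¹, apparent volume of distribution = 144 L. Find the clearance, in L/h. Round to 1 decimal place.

5.2 L/h

CL = k × Vd = 0.0363 × 144 = 5.227 L/h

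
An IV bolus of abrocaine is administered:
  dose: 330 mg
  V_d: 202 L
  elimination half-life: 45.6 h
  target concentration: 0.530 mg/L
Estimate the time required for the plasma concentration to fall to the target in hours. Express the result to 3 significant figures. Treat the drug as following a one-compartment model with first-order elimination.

C₀ = Dose / Vd = 330.0 / 202 = 1.634 mg/L
k = ln2 / t½ = 0.693147 / 45.6 = 0.01520 h⁻¹
t = ln(C₀ / C) / k = ln(1.634 / 0.530) / 0.01520
  = ln(3.083) / 0.01520 = 1.126 / 0.01520 = 74.08 h

74.1 h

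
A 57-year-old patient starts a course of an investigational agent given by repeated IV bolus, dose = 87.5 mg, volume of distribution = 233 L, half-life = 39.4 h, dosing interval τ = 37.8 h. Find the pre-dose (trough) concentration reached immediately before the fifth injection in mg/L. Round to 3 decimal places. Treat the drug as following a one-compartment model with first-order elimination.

C₀ per dose = Dose / Vd = 87.5 / 233 = 0.3755 mg/L
k = ln2 / t½ = 0.693147 / 39.4 = 0.01759 h⁻¹
Fraction remaining after one interval: r = e^(−kτ) = e^(−0.01759 × 37.8) = 0.5143
Before dose 5, 4 doses have been given (aged 1τ, 2τ, 3τ, 4τ).
C_trough = C₀ × (r + r² + … + r^4) = C₀ × r(1−r^4)/(1−r)
        = 0.3755 × 0.5143 × (1 − 0.06996) / (1 − 0.5143) = 0.3698 mg/L

0.370 mg/L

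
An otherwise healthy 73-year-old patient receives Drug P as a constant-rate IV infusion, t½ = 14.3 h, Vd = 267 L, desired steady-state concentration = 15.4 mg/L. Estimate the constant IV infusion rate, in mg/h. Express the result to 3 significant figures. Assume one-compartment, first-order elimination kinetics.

k = ln2 / t½ = 0.693147 / 14.3 = 0.04847 h⁻¹
CL = k × Vd = 0.04847 × 267 = 12.94 L/h
At steady state, infusion rate R₀ = Css × CL = 15.4 × 12.94 = 199.3 mg/h

199 mg/h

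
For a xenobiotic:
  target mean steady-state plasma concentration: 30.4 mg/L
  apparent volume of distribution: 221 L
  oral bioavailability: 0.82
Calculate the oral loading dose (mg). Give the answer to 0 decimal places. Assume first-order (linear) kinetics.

8193 mg

LD = Css × Vd / F = 30.4 × 221 / 0.82 = 8193 mg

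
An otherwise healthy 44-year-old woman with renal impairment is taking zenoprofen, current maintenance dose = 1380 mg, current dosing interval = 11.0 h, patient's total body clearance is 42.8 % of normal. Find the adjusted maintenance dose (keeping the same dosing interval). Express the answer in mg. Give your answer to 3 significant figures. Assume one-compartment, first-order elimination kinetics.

591 mg

To keep the same average steady-state level, dosing rate must scale with clearance.
CL ratio = 42.8 / 100 = 0.4280
New dose (same interval) = 1380 × 0.4280 = 590.6 mg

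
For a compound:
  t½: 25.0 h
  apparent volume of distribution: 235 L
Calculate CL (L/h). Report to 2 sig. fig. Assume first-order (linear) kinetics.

k = ln2 / t½ = 0.693147 / 25.0 = 0.02773 h⁻¹
CL = k × Vd = 0.02773 × 235 = 6.517 L/h

6.5 L/h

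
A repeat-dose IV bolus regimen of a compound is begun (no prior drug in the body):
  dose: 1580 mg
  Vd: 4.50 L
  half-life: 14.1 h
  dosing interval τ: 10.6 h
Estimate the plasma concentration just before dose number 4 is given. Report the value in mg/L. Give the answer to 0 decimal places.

C₀ per dose = Dose / Vd = 1580 / 4.50 = 351.1 mg/L
k = ln2 / t½ = 0.693147 / 14.1 = 0.04916 h⁻¹
Fraction remaining after one interval: r = e^(−kτ) = e^(−0.04916 × 10.6) = 0.5939
Before dose 4, 3 doses have been given (aged 1τ, 2τ, 3τ).
C_trough = C₀ × (r + r² + … + r^3) = C₀ × r(1−r^3)/(1−r)
        = 351.1 × 0.5939 × (1 − 0.2095) / (1 − 0.5939) = 405.9 mg/L

406 mg/L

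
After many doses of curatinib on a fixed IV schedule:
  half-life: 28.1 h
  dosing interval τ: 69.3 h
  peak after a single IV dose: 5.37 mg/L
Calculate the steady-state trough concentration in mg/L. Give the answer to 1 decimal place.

k = ln2 / t½ = 0.693147 / 28.1 = 0.02467 h⁻¹
e^(−kτ) = e^(−0.02467 × 69.3) = 0.1809
Accumulation ratio R = 1 / (1 − e^(−kτ)) = 1 / (1 − 0.1809) = 1.221
Steady-state trough = C₀ × R × e^(−kτ) = 5.37 × 1.221 × 0.1809 = 1.186 mg/L

1.2 mg/L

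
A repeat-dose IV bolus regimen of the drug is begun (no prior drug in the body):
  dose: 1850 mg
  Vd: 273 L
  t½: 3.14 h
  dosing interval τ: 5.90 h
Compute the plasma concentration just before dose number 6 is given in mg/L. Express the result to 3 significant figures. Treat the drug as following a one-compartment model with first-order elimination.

C₀ per dose = Dose / Vd = 1850 / 273 = 6.777 mg/L
k = ln2 / t½ = 0.693147 / 3.14 = 0.2207 h⁻¹
Fraction remaining after one interval: r = e^(−kτ) = e^(−0.2207 × 5.90) = 0.2720
Before dose 6, 5 doses have been given (aged 1τ, 2τ, 3τ, 4τ, 5τ).
C_trough = C₀ × (r + r² + … + r^5) = C₀ × r(1−r^5)/(1−r)
        = 6.777 × 0.2720 × (1 − 0.001489) / (1 − 0.2720) = 2.528 mg/L

2.53 mg/L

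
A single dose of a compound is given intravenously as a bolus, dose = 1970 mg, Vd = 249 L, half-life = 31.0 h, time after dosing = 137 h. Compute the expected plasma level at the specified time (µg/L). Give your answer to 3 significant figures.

C₀ = Dose / Vd = 1970 / 249 = 7.912 mg/L
k = ln2 / t½ = 0.693147 / 31.0 = 0.02236 h⁻¹
C = C₀ · e^(−k·t) = 7.912 × e^(−0.02236 × 137)
  = 7.912 × 0.04673 = 0.3697 mg/L
Convert: 0.3697 mg/L × 1000 = 369.7 µg/L

370 µg/L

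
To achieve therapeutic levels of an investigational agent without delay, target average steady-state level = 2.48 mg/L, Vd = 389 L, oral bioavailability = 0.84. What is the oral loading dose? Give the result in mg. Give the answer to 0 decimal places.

LD = Css × Vd / F = 2.48 × 389 / 0.84 = 1148 mg

1148 mg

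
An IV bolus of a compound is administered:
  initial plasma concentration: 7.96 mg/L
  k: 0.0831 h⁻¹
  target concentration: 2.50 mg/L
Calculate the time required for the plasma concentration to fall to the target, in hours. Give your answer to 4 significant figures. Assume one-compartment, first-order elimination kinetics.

13.94 h

t = ln(C₀ / C) / k = ln(7.960 / 2.50) / 0.08310
  = ln(3.184) / 0.08310 = 1.158 / 0.08310 = 13.94 h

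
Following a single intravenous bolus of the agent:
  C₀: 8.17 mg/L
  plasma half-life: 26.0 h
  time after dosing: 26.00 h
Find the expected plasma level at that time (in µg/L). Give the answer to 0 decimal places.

k = ln2 / t½ = 0.693147 / 26.0 = 0.02666 h⁻¹
t / t½ = 26.00 / 26.0 = 1 half-lives
C = C₀ × (1/2)^1 = 8.170 × 0.5000 = 4.085 mg/L
Convert: 4.085 mg/L × 1000 = 4085 µg/L

4085 µg/L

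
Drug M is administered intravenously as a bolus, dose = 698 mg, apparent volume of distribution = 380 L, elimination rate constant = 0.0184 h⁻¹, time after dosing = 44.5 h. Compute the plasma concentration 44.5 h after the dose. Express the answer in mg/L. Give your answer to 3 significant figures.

0.810 mg/L

C₀ = Dose / Vd = 698.0 / 380 = 1.837 mg/L
C = C₀ · e^(−k·t) = 1.837 × e^(−0.01840 × 44.5)
  = 1.837 × 0.4410 = 0.8101 mg/L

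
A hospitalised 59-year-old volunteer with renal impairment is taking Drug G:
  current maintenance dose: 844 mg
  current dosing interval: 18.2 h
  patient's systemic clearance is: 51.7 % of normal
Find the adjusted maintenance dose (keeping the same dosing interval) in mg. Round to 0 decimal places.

436 mg

To keep the same average steady-state level, dosing rate must scale with clearance.
CL ratio = 51.7 / 100 = 0.5170
New dose (same interval) = 844 × 0.5170 = 436.3 mg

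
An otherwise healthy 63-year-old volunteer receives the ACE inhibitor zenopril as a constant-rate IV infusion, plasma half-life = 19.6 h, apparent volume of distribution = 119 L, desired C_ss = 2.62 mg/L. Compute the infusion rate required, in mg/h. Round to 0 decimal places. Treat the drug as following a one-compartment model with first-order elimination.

k = ln2 / t½ = 0.693147 / 19.6 = 0.03536 h⁻¹
CL = k × Vd = 0.03536 × 119 = 4.208 L/h
At steady state, infusion rate R₀ = Css × CL = 2.62 × 4.208 = 11.02 mg/h

11 mg/h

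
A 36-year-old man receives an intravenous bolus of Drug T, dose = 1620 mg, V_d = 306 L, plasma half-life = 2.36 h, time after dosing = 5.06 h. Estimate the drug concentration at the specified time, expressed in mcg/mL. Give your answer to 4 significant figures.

1.198 mcg/mL

C₀ = Dose / Vd = 1620 / 306 = 5.294 mg/L
k = ln2 / t½ = 0.693147 / 2.36 = 0.2937 h⁻¹
C = C₀ · e^(−k·t) = 5.294 × e^(−0.2937 × 5.06)
  = 5.294 × 0.2262 = 1.198 mg/L
(1.198 mg/L = 1.198 mcg/mL)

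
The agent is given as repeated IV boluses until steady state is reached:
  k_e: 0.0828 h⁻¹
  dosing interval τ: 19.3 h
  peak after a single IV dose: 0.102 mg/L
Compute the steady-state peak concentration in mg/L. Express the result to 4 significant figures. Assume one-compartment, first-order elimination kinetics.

0.1279 mg/L

e^(−kτ) = e^(−0.08280 × 19.3) = 0.2023
Accumulation ratio R = 1 / (1 − e^(−kτ)) = 1 / (1 − 0.2023) = 1.254
Steady-state peak = C₀ × R = 0.102 × 1.254 = 0.1279 mg/L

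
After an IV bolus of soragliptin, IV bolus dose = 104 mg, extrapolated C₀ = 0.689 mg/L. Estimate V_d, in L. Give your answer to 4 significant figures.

Vd = Dose / C₀ = 104.0 / 0.689 = 150.9 L

150.9 L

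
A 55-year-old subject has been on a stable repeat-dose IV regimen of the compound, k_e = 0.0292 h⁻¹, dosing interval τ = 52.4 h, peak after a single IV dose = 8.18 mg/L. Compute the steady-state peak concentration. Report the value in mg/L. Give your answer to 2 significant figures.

e^(−kτ) = e^(−0.02920 × 52.4) = 0.2165
Accumulation ratio R = 1 / (1 − e^(−kτ)) = 1 / (1 − 0.2165) = 1.276
Steady-state peak = C₀ × R = 8.18 × 1.276 = 10.44 mg/L

10 mg/L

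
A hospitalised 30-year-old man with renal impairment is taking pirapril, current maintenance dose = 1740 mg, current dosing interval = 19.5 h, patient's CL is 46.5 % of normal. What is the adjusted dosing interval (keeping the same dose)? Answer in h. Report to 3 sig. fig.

41.9 h

To keep the same average steady-state level, dosing rate must scale with clearance.
CL ratio = 46.5 / 100 = 0.4650
New interval (same dose) = 19.5 / 0.4650 = 41.94 h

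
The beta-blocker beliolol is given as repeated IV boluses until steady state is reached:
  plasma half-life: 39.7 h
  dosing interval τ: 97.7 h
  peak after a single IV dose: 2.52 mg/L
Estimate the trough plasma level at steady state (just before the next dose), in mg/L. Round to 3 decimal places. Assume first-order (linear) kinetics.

k = ln2 / t½ = 0.693147 / 39.7 = 0.01746 h⁻¹
e^(−kτ) = e^(−0.01746 × 97.7) = 0.1816
Accumulation ratio R = 1 / (1 − e^(−kτ)) = 1 / (1 − 0.1816) = 1.222
Steady-state trough = C₀ × R × e^(−kτ) = 2.52 × 1.222 × 0.1816 = 0.5592 mg/L

0.559 mg/L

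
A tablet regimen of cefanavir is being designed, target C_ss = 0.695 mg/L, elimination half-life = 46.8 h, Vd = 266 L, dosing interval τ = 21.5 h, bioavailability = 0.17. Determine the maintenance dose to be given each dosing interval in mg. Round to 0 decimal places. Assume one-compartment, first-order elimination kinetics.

k = ln2 / t½ = 0.693147 / 46.8 = 0.01481 h⁻¹
CL = k × Vd = 0.01481 × 266 = 3.939 L/h
At steady state, F × (Dose/τ) = Css × CL.
Dose = Css × CL × τ / F = 0.695 × 3.939 × 21.5 / 0.17 = 346.2 mg

346 mg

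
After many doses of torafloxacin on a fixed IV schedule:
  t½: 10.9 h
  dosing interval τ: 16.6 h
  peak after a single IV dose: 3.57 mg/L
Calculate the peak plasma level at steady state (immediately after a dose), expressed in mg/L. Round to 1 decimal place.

k = ln2 / t½ = 0.693147 / 10.9 = 0.06359 h⁻¹
e^(−kτ) = e^(−0.06359 × 16.6) = 0.3480
Accumulation ratio R = 1 / (1 − e^(−kτ)) = 1 / (1 − 0.3480) = 1.534
Steady-state peak = C₀ × R = 3.57 × 1.534 = 5.476 mg/L

5.5 mg/L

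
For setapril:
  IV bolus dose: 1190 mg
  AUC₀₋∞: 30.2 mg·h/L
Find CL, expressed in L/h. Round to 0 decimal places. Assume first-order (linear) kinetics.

39 L/h

CL = Dose / AUC = 1190 / 30.2 = 39.40 L/h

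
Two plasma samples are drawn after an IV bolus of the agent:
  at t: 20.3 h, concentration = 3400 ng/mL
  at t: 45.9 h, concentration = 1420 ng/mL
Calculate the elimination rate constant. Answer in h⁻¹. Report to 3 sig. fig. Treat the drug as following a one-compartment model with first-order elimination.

0.0341 h⁻¹

k = ln(C₁/C₂) / (t₂ − t₁) = ln(3400/1420) / (45.9 − 20.3)
  = 0.8731 / 25.60 = 0.03411 h⁻¹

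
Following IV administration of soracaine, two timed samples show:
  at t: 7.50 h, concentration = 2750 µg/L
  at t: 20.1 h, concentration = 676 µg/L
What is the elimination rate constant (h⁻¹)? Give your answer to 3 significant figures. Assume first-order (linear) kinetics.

0.111 h⁻¹

k = ln(C₁/C₂) / (t₂ − t₁) = ln(2750/676) / (20.1 − 7.50)
  = 1.403 / 12.60 = 0.1113 h⁻¹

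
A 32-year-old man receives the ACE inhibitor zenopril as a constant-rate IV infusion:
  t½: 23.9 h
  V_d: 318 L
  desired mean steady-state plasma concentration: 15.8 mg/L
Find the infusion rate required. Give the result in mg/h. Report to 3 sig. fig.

146 mg/h

k = ln2 / t½ = 0.693147 / 23.9 = 0.02900 h⁻¹
CL = k × Vd = 0.02900 × 318 = 9.222 L/h
At steady state, infusion rate R₀ = Css × CL = 15.8 × 9.222 = 145.7 mg/h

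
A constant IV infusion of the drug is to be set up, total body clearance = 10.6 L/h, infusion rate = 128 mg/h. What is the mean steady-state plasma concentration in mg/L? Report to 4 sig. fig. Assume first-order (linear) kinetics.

At steady state Css = R₀ / CL = 128 / 10.60 = 12.08 mg/L

12.08 mg/L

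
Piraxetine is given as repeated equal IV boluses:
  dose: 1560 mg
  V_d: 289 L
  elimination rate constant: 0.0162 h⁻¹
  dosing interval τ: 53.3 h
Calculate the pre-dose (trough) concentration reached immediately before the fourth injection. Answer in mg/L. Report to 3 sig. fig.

3.64 mg/L

C₀ per dose = Dose / Vd = 1560 / 289 = 5.398 mg/L
Fraction remaining after one interval: r = e^(−kτ) = e^(−0.01620 × 53.3) = 0.4217
Before dose 4, 3 doses have been given (aged 1τ, 2τ, 3τ).
C_trough = C₀ × (r + r² + … + r^3) = C₀ × r(1−r^3)/(1−r)
        = 5.398 × 0.4217 × (1 − 0.07499) / (1 − 0.4217) = 3.641 mg/L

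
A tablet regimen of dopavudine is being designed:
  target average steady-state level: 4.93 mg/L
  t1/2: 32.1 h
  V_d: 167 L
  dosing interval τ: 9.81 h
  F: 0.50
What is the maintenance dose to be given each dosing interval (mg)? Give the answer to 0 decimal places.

349 mg

k = ln2 / t½ = 0.693147 / 32.1 = 0.02159 h⁻¹
CL = k × Vd = 0.02159 × 167 = 3.606 L/h
At steady state, F × (Dose/τ) = Css × CL.
Dose = Css × CL × τ / F = 4.93 × 3.606 × 9.81 / 0.50 = 348.8 mg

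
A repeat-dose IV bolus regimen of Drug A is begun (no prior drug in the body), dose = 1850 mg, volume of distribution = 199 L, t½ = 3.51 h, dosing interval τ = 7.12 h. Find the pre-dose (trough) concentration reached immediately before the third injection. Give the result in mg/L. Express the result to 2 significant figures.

2.8 mg/L

C₀ per dose = Dose / Vd = 1850 / 199 = 9.296 mg/L
k = ln2 / t½ = 0.693147 / 3.51 = 0.1975 h⁻¹
Fraction remaining after one interval: r = e^(−kτ) = e^(−0.1975 × 7.12) = 0.2451
Before dose 3, 2 doses have been given (aged 1τ, 2τ).
C_trough = C₀ × (r + r²) = 9.296 × (0.2451 + 0.06007) = 2.837 mg/L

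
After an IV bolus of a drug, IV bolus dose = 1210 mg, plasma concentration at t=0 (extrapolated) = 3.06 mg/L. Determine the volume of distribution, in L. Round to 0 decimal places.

Vd = Dose / C₀ = 1210 / 3.06 = 395.4 L

395 L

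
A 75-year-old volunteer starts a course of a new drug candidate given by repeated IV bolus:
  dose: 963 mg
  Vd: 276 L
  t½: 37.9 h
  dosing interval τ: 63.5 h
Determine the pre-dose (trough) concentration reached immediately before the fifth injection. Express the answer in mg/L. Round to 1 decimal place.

1.6 mg/L

C₀ per dose = Dose / Vd = 963 / 276 = 3.489 mg/L
k = ln2 / t½ = 0.693147 / 37.9 = 0.01829 h⁻¹
Fraction remaining after one interval: r = e^(−kτ) = e^(−0.01829 × 63.5) = 0.3130
Before dose 5, 4 doses have been given (aged 1τ, 2τ, 3τ, 4τ).
C_trough = C₀ × (r + r² + … + r^4) = C₀ × r(1−r^4)/(1−r)
        = 3.489 × 0.3130 × (1 − 0.009598) / (1 − 0.3130) = 1.574 mg/L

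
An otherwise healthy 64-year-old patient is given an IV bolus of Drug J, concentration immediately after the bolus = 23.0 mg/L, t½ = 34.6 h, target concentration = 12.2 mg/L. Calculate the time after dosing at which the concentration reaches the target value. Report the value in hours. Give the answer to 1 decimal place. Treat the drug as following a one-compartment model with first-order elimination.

k = ln2 / t½ = 0.693147 / 34.6 = 0.02003 h⁻¹
t = ln(C₀ / C) / k = ln(23.00 / 12.2) / 0.02003
  = ln(1.885) / 0.02003 = 0.6339 / 0.02003 = 31.65 h

31.7 h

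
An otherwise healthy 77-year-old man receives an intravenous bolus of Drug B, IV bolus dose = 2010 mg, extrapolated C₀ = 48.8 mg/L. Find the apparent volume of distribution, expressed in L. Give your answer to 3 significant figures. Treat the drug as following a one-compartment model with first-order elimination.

41.2 L

Vd = Dose / C₀ = 2010 / 48.8 = 41.19 L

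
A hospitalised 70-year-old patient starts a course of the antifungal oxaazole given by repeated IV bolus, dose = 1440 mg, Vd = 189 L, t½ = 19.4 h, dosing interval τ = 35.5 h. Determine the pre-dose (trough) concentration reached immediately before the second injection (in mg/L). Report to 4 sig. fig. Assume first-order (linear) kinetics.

C₀ per dose = Dose / Vd = 1440 / 189 = 7.619 mg/L
k = ln2 / t½ = 0.693147 / 19.4 = 0.03573 h⁻¹
Fraction remaining after one interval: r = e^(−kτ) = e^(−0.03573 × 35.5) = 0.2813
Before dose 2, 1 dose has been given (aged 1τ).
C_trough = C₀ × r = 7.619 × 0.2813 = 2.143 mg/L

2.143 mg/L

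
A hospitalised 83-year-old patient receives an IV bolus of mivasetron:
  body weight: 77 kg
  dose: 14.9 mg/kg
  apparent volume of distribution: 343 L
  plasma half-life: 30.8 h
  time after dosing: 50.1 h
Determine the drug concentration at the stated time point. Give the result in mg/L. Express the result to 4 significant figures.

1.083 mg/L

Total dose = 14.9 × 77 = 1147 mg
C₀ = Dose / Vd = 1147 / 343 = 3.344 mg/L
k = ln2 / t½ = 0.693147 / 30.8 = 0.02250 h⁻¹
C = C₀ · e^(−k·t) = 3.344 × e^(−0.02250 × 50.1)
  = 3.344 × 0.3239 = 1.083 mg/L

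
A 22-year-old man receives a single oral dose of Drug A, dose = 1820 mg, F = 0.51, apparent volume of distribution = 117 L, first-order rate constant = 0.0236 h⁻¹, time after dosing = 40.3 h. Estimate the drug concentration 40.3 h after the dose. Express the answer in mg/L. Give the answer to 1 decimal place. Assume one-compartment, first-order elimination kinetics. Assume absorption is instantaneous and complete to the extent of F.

3.1 mg/L

Amount reaching circulation = F × Dose = 0.51 × 1820 = 928.2 mg
C₀ = F·Dose / Vd = 928.2 / 117 = 7.933 mg/L
C = C₀ · e^(−k·t) = 7.933 × e^(−0.02360 × 40.3)
  = 7.933 × 0.3863 = 3.065 mg/L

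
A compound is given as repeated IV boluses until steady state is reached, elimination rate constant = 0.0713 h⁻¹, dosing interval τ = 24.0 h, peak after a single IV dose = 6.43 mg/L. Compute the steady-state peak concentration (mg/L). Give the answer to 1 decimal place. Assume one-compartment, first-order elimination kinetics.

7.8 mg/L

e^(−kτ) = e^(−0.07130 × 24.0) = 0.1806
Accumulation ratio R = 1 / (1 − e^(−kτ)) = 1 / (1 − 0.1806) = 1.220
Steady-state peak = C₀ × R = 6.43 × 1.220 = 7.845 mg/L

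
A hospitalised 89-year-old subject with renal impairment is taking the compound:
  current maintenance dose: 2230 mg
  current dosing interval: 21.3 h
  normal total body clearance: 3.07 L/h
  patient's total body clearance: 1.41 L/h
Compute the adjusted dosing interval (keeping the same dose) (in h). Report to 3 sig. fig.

46.4 h

To keep the same average steady-state level, dosing rate must scale with clearance.
CL ratio = 1.41 / 3.07 = 0.4593
New interval (same dose) = 21.3 / 0.4593 = 46.37 h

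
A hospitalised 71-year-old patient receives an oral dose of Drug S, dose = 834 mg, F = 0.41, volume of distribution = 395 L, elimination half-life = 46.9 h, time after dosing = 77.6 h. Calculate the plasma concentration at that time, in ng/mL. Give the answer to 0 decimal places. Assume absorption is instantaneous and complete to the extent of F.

Amount reaching circulation = F × Dose = 0.41 × 834.0 = 341.9 mg
C₀ = F·Dose / Vd = 341.9 / 395 = 0.8656 mg/L
k = ln2 / t½ = 0.693147 / 46.9 = 0.01478 h⁻¹
C = C₀ · e^(−k·t) = 0.8656 × e^(−0.01478 × 77.6)
  = 0.8656 × 0.3176 = 0.2749 mg/L
Convert: 0.2749 mg/L × 1000 = 274.9 ng/mL

275 ng/mL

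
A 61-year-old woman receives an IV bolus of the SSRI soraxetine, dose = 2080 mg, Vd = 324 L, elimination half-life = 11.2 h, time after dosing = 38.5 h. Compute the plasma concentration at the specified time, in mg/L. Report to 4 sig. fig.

0.5926 mg/L

C₀ = Dose / Vd = 2080 / 324 = 6.420 mg/L
k = ln2 / t½ = 0.693147 / 11.2 = 0.06189 h⁻¹
C = C₀ · e^(−k·t) = 6.420 × e^(−0.06189 × 38.5)
  = 6.420 × 0.09230 = 0.5926 mg/L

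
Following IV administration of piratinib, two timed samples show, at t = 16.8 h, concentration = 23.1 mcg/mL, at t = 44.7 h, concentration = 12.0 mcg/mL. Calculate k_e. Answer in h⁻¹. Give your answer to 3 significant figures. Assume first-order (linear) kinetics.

0.0235 h⁻¹

k = ln(C₁/C₂) / (t₂ − t₁) = ln(23.1/12.0) / (44.7 − 16.8)
  = 0.6549 / 27.90 = 0.02347 h⁻¹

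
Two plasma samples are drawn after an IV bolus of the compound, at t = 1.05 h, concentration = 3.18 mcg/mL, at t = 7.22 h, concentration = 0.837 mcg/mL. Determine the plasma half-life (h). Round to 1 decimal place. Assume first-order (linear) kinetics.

k = ln(C₁/C₂) / (t₂ − t₁) = ln(3.18/0.837) / (7.22 − 1.05)
  = 1.335 / 6.170 = 0.2164 h⁻¹
t½ = ln2 / k = 0.693147 / 0.2164 = 3.203 h

3.2 h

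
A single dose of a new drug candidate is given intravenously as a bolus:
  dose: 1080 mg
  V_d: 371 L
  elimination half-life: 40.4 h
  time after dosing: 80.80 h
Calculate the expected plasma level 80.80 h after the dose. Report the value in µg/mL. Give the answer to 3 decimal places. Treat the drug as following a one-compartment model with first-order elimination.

C₀ = Dose / Vd = 1080 / 371 = 2.911 mg/L
k = ln2 / t½ = 0.693147 / 40.4 = 0.01716 h⁻¹
t / t½ = 80.80 / 40.4 = 2 half-lives
C = C₀ × (1/2)^2 = 2.911 × 0.2500 = 0.7278 mg/L
(0.7278 mg/L = 0.7278 µg/mL)

0.728 µg/mL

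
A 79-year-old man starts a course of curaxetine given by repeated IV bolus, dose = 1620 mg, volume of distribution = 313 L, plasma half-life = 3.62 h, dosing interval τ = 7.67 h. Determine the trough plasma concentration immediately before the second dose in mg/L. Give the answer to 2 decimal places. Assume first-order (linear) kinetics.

C₀ per dose = Dose / Vd = 1620 / 313 = 5.176 mg/L
k = ln2 / t½ = 0.693147 / 3.62 = 0.1915 h⁻¹
Fraction remaining after one interval: r = e^(−kτ) = e^(−0.1915 × 7.67) = 0.2302
Before dose 2, 1 dose has been given (aged 1τ).
C_trough = C₀ × r = 5.176 × 0.2302 = 1.192 mg/L

1.19 mg/L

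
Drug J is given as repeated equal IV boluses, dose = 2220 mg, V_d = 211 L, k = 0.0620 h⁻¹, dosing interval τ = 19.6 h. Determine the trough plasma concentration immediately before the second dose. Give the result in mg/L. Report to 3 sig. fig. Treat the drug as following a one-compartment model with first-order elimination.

3.12 mg/L

C₀ per dose = Dose / Vd = 2220 / 211 = 10.52 mg/L
Fraction remaining after one interval: r = e^(−kτ) = e^(−0.06200 × 19.6) = 0.2967
Before dose 2, 1 dose has been given (aged 1τ).
C_trough = C₀ × r = 10.52 × 0.2967 = 3.121 mg/L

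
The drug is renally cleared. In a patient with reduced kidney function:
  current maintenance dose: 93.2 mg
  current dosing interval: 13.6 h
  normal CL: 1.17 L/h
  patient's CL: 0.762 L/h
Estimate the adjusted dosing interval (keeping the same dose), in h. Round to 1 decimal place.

20.9 h

To keep the same average steady-state level, dosing rate must scale with clearance.
CL ratio = 0.762 / 1.17 = 0.6513
New interval (same dose) = 13.6 / 0.6513 = 20.88 h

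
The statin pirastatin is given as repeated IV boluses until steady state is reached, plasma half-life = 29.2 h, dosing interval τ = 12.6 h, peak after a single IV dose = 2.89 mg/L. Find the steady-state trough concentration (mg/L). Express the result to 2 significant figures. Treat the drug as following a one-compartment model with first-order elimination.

8.3 mg/L

k = ln2 / t½ = 0.693147 / 29.2 = 0.02374 h⁻¹
e^(−kτ) = e^(−0.02374 × 12.6) = 0.7415
Accumulation ratio R = 1 / (1 − e^(−kτ)) = 1 / (1 − 0.7415) = 3.868
Steady-state trough = C₀ × R × e^(−kτ) = 2.89 × 3.868 × 0.7415 = 8.289 mg/L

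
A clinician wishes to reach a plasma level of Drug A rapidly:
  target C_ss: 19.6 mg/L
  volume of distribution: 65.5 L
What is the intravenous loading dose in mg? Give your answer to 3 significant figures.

1280 mg

LD = Css × Vd = 19.6 × 65.5 = 1284 mg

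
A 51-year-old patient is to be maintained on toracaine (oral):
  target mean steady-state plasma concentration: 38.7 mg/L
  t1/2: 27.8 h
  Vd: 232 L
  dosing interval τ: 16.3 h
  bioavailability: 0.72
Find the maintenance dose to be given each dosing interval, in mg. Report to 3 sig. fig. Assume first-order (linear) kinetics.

k = ln2 / t½ = 0.693147 / 27.8 = 0.02493 h⁻¹
CL = k × Vd = 0.02493 × 232 = 5.784 L/h
At steady state, F × (Dose/τ) = Css × CL.
Dose = Css × CL × τ / F = 38.7 × 5.784 × 16.3 / 0.72 = 5068 mg

5070 mg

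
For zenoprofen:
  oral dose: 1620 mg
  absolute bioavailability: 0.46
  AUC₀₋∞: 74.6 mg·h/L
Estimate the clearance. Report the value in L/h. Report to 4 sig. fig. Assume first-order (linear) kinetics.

CL = F·Dose / AUC = 0.46 × 1620 / 74.6 = 9.989 L/h

9.989 L/h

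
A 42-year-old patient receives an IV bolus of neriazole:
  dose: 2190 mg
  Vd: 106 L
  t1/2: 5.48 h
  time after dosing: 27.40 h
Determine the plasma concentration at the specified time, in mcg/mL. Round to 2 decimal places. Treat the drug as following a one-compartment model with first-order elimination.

C₀ = Dose / Vd = 2190 / 106 = 20.66 mg/L
k = ln2 / t½ = 0.693147 / 5.48 = 0.1265 h⁻¹
t / t½ = 27.40 / 5.48 = 5 half-lives
C = C₀ × (1/2)^5 = 20.66 × 0.03125 = 0.6456 mg/L
(0.6456 mg/L = 0.6456 mcg/mL)

0.65 mcg/mL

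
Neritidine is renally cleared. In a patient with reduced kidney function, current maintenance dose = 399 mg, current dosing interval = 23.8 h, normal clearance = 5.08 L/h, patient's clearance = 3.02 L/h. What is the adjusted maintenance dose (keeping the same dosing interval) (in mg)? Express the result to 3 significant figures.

To keep the same average steady-state level, dosing rate must scale with clearance.
CL ratio = 3.02 / 5.08 = 0.5945
New dose (same interval) = 399 × 0.5945 = 237.2 mg

237 mg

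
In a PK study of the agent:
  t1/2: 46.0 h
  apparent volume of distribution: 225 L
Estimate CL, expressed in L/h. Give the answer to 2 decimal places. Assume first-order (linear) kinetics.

k = ln2 / t½ = 0.693147 / 46.0 = 0.01507 h⁻¹
CL = k × Vd = 0.01507 × 225 = 3.391 L/h

3.39 L/h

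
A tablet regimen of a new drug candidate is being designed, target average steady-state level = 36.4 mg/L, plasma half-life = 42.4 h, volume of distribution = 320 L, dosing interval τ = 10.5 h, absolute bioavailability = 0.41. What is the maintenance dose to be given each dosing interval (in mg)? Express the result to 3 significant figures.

k = ln2 / t½ = 0.693147 / 42.4 = 0.01635 h⁻¹
CL = k × Vd = 0.01635 × 320 = 5.232 L/h
At steady state, F × (Dose/τ) = Css × CL.
Dose = Css × CL × τ / F = 36.4 × 5.232 × 10.5 / 0.41 = 4877 mg

4880 mg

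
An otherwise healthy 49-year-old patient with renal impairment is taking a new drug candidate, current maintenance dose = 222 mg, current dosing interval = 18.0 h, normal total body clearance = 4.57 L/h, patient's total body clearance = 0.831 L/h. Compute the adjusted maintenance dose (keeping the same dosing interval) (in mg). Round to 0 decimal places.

To keep the same average steady-state level, dosing rate must scale with clearance.
CL ratio = 0.831 / 4.57 = 0.1818
New dose (same interval) = 222 × 0.1818 = 40.36 mg

40 mg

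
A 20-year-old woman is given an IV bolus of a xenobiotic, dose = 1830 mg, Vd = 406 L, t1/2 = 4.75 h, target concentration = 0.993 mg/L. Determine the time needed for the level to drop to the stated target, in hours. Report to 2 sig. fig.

C₀ = Dose / Vd = 1830 / 406 = 4.507 mg/L
k = ln2 / t½ = 0.693147 / 4.75 = 0.1459 h⁻¹
t = ln(C₀ / C) / k = ln(4.507 / 0.993) / 0.1459
  = ln(4.539) / 0.1459 = 1.513 / 0.1459 = 10.37 h

10 h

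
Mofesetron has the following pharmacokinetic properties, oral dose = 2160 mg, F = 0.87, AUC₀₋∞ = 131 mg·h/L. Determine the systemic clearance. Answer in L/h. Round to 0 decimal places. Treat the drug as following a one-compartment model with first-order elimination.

CL = F·Dose / AUC = 0.87 × 2160 / 131 = 14.35 L/h

14 L/h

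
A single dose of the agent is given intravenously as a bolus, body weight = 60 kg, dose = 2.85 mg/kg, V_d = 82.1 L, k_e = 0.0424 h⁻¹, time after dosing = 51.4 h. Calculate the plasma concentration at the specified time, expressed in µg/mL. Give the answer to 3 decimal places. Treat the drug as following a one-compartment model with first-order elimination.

Total dose = 2.85 × 60 = 171.0 mg
C₀ = Dose / Vd = 171.0 / 82.1 = 2.083 mg/L
C = C₀ · e^(−k·t) = 2.083 × e^(−0.04240 × 51.4)
  = 2.083 × 0.1131 = 0.2356 mg/L
(0.2356 mg/L = 0.2356 µg/mL)

0.236 µg/mL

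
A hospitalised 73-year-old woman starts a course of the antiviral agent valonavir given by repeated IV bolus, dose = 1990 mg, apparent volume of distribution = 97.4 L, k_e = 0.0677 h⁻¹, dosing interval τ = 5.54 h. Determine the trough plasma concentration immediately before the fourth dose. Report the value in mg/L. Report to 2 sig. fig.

C₀ per dose = Dose / Vd = 1990 / 97.4 = 20.43 mg/L
Fraction remaining after one interval: r = e^(−kτ) = e^(−0.06770 × 5.54) = 0.6872
Before dose 4, 3 doses have been given (aged 1τ, 2τ, 3τ).
C_trough = C₀ × (r + r² + … + r^3) = C₀ × r(1−r^3)/(1−r)
        = 20.43 × 0.6872 × (1 − 0.3245) / (1 − 0.6872) = 30.32 mg/L

30 mg/L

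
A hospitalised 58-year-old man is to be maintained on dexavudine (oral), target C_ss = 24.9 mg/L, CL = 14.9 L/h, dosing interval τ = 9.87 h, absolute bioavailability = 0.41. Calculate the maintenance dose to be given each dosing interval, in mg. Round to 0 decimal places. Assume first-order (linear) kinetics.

8931 mg

At steady state, F × (Dose/τ) = Css × CL.
Dose = Css × CL × τ / F = 24.9 × 14.90 × 9.87 / 0.41 = 8931 mg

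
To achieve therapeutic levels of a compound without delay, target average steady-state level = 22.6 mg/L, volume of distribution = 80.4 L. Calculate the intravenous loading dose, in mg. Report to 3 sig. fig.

1820 mg

LD = Css × Vd = 22.6 × 80.4 = 1817 mg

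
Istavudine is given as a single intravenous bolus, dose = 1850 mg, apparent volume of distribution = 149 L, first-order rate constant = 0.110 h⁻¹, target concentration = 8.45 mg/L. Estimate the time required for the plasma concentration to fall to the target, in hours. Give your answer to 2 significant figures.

C₀ = Dose / Vd = 1850 / 149 = 12.42 mg/L
t = ln(C₀ / C) / k = ln(12.42 / 8.45) / 0.1100
  = ln(1.470) / 0.1100 = 0.3853 / 0.1100 = 3.503 h

3.5 h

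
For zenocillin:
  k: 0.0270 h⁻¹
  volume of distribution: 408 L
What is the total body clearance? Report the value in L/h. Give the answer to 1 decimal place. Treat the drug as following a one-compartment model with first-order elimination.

CL = k × Vd = 0.0270 × 408 = 11.02 L/h

11.0 L/h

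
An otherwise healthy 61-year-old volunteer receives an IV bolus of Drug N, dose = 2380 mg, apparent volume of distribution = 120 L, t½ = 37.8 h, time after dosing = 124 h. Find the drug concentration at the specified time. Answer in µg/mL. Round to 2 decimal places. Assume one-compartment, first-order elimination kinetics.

C₀ = Dose / Vd = 2380 / 120 = 19.83 mg/L
k = ln2 / t½ = 0.693147 / 37.8 = 0.01834 h⁻¹
C = C₀ · e^(−k·t) = 19.83 × e^(−0.01834 × 124)
  = 19.83 × 0.1029 = 2.041 mg/L
(2.041 mg/L = 2.041 µg/mL)

2.04 µg/mL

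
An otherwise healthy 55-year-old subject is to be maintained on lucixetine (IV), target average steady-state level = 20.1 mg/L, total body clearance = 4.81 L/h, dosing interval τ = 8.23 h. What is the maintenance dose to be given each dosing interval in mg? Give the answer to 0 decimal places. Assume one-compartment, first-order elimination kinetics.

796 mg

At steady state, Dose/τ = Css × CL.
Dose = Css × CL × τ = 20.1 × 4.810 × 8.23 = 795.7 mg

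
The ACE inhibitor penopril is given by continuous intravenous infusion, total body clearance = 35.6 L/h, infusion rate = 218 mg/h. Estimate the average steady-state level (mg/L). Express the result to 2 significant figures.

At steady state Css = R₀ / CL = 218 / 35.60 = 6.124 mg/L

6.1 mg/L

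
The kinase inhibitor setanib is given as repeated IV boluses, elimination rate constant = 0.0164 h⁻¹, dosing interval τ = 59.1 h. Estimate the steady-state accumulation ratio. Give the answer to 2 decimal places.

e^(−kτ) = e^(−0.01640 × 59.1) = 0.3794
Accumulation ratio R = 1 / (1 − e^(−kτ)) = 1 / (1 − 0.3794) = 1.611

1.61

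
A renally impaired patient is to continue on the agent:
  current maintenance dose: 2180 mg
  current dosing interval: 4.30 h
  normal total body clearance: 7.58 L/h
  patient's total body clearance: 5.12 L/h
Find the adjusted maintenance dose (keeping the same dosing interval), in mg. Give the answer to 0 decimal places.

To keep the same average steady-state level, dosing rate must scale with clearance.
CL ratio = 5.12 / 7.58 = 0.6755
New dose (same interval) = 2180 × 0.6755 = 1473 mg

1473 mg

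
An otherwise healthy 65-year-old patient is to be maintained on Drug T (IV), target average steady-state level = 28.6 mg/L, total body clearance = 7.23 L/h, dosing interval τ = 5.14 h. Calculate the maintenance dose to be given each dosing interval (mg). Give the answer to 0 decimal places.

At steady state, Dose/τ = Css × CL.
Dose = Css × CL × τ = 28.6 × 7.230 × 5.14 = 1063 mg

1063 mg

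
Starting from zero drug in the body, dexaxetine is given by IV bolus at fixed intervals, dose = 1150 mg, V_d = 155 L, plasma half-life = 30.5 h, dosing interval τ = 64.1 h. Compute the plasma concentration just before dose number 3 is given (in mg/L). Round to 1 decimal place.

C₀ per dose = Dose / Vd = 1150 / 155 = 7.419 mg/L
k = ln2 / t½ = 0.693147 / 30.5 = 0.02273 h⁻¹
Fraction remaining after one interval: r = e^(−kτ) = e^(−0.02273 × 64.1) = 0.2329
Before dose 3, 2 doses have been given (aged 1τ, 2τ).
C_trough = C₀ × (r + r²) = 7.419 × (0.2329 + 0.05424) = 2.130 mg/L

2.1 mg/L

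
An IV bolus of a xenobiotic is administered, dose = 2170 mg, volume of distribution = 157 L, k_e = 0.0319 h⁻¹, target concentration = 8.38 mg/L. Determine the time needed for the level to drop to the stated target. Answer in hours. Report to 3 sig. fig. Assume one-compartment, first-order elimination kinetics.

C₀ = Dose / Vd = 2170 / 157 = 13.82 mg/L
t = ln(C₀ / C) / k = ln(13.82 / 8.38) / 0.03190
  = ln(1.649) / 0.03190 = 0.5002 / 0.03190 = 15.68 h

15.7 h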